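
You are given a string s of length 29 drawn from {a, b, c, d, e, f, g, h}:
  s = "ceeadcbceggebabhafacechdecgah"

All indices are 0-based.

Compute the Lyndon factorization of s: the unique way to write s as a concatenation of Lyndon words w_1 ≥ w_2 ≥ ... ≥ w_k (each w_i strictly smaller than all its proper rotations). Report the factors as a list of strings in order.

emit factor 1: 'cee' (i=0, period=3)
emit factor 2: 'adcbceggeb' (i=3, period=10)
emit factor 3: 'abhafacechdecgah' (i=13, period=16)

["cee", "adcbceggeb", "abhafacechdecgah"]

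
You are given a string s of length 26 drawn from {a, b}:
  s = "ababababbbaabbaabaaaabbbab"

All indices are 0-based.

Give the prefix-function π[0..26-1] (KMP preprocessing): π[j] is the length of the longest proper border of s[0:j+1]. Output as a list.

π[0] = 0
j=1 s[j]='b': π[1]=0 (border '')
j=2 s[j]='a': π[2]=1 (border 'a')
j=3 s[j]='b': π[3]=2 (border 'ab')
j=4 s[j]='a': π[4]=3 (border 'aba')
j=5 s[j]='b': π[5]=4 (border 'abab')
j=6 s[j]='a': π[6]=5 (border 'ababa')
j=7 s[j]='b': π[7]=6 (border 'ababab')
j=8 s[j]='b': k: 6→4→2→0; π[8]=0 (border '')
j=9 s[j]='b': π[9]=0 (border '')
j=10 s[j]='a': π[10]=1 (border 'a')
j=11 s[j]='a': k: 1→0; π[11]=1 (border 'a')
j=12 s[j]='b': π[12]=2 (border 'ab')
j=13 s[j]='b': k: 2→0; π[13]=0 (border '')
j=14 s[j]='a': π[14]=1 (border 'a')
j=15 s[j]='a': k: 1→0; π[15]=1 (border 'a')
j=16 s[j]='b': π[16]=2 (border 'ab')
j=17 s[j]='a': π[17]=3 (border 'aba')
j=18 s[j]='a': k: 3→1→0; π[18]=1 (border 'a')
j=19 s[j]='a': k: 1→0; π[19]=1 (border 'a')
j=20 s[j]='a': k: 1→0; π[20]=1 (border 'a')
j=21 s[j]='b': π[21]=2 (border 'ab')
j=22 s[j]='b': k: 2→0; π[22]=0 (border '')
j=23 s[j]='b': π[23]=0 (border '')
j=24 s[j]='a': π[24]=1 (border 'a')
j=25 s[j]='b': π[25]=2 (border 'ab')

[0, 0, 1, 2, 3, 4, 5, 6, 0, 0, 1, 1, 2, 0, 1, 1, 2, 3, 1, 1, 1, 2, 0, 0, 1, 2]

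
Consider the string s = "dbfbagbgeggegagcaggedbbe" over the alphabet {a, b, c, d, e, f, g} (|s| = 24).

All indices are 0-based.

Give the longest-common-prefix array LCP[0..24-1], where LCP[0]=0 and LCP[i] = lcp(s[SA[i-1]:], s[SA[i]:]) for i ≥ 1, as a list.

sorted suffixes:
  #0 SA[0]=4  'agbgeggegagcaggedbbe'
  #1 SA[1]=13  'agcaggedbbe'
  #2 SA[2]=16  'aggedbbe'
  #3 SA[3]=3  'bagbgeggegagcaggedbbe'
  #4 SA[4]=21  'bbe'
  #5 SA[5]=22  'be'
  #6 SA[6]=1  'bfbagbgeggegagcaggedbbe'
  #7 SA[7]=6  'bgeggegagcaggedbbe'
  #8 SA[8]=15  'caggedbbe'
  #9 SA[9]=20  'dbbe'
  #10 SA[10]=0  'dbfbagbgeggegagcaggedbbe'
  #11 SA[11]=23  'e'
  #12 SA[12]=19  'edbbe'
  #13 SA[13]=11  'egagcaggedbbe'
  #14 SA[14]=8  'eggegagcaggedbbe'
  #15 SA[15]=2  'fbagbgeggegagcaggedbbe'
  #16 SA[16]=12  'gagcaggedbbe'
  #17 SA[17]=5  'gbgeggegagcaggedbbe'
  #18 SA[18]=14  'gcaggedbbe'
  #19 SA[19]=18  'gedbbe'
  #20 SA[20]=10  'gegagcaggedbbe'
  #21 SA[21]=7  'geggegagcaggedbbe'
  #22 SA[22]=17  'ggedbbe'
  #23 SA[23]=9  'ggegagcaggedbbe'

SA = [4, 13, 16, 3, 21, 22, 1, 6, 15, 20, 0, 23, 19, 11, 8, 2, 12, 5, 14, 18, 10, 7, 17, 9]
rank  pair      lcp
   1  s[4:],s[13:]  2  'ag'
   2  s[13:],s[16:]  2  'ag'
   3  s[16:],s[3:]  0  ''
   4  s[3:],s[21:]  1  'b'
   5  s[21:],s[22:]  1  'b'
   6  s[22:],s[1:]  1  'b'
   7  s[1:],s[6:]  1  'b'
   8  s[6:],s[15:]  0  ''
   9  s[15:],s[20:]  0  ''
  10  s[20:],s[0:]  2  'db'
  11  s[0:],s[23:]  0  ''
  12  s[23:],s[19:]  1  'e'
  13  s[19:],s[11:]  1  'e'
  14  s[11:],s[8:]  2  'eg'
  15  s[8:],s[2:]  0  ''
  16  s[2:],s[12:]  0  ''
  17  s[12:],s[5:]  1  'g'
  18  s[5:],s[14:]  1  'g'
  19  s[14:],s[18:]  1  'g'
  20  s[18:],s[10:]  2  'ge'
  21  s[10:],s[7:]  3  'geg'
  22  s[7:],s[17:]  1  'g'
  23  s[17:],s[9:]  3  'gge'

[0, 2, 2, 0, 1, 1, 1, 1, 0, 0, 2, 0, 1, 1, 2, 0, 0, 1, 1, 1, 2, 3, 1, 3]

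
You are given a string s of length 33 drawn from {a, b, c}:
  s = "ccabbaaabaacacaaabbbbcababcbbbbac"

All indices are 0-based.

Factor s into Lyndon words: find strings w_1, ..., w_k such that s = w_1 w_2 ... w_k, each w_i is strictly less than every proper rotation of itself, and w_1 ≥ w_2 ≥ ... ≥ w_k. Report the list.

["c", "c", "abb", "aaabaacacaaabbbbcababcbbbbac"]

emit factor 1: 'c' (i=0, period=1)
emit factor 2: 'c' (i=1, period=1)
emit factor 3: 'abb' (i=2, period=3)
emit factor 4: 'aaabaacacaaabbbbcababcbbbbac' (i=5, period=28)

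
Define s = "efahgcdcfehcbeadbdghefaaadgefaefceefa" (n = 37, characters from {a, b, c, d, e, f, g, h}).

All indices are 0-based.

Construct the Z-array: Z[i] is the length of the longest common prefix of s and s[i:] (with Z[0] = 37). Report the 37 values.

Z[0]=37
i=1: outside box; Z[1]=0
i=2: outside box; Z[2]=0
i=3: outside box; Z[3]=0
i=4: outside box; Z[4]=0
i=5: outside box; Z[5]=0
i=6: outside box; Z[6]=0
i=7: outside box; Z[7]=0
i=8: outside box; Z[8]=0
i=9: outside box; Z[9]=1 grow→box=[9,10)
i=10: outside box; Z[10]=0
i=11: outside box; Z[11]=0
i=12: outside box; Z[12]=0
i=13: outside box; Z[13]=1 grow→box=[13,14)
i=14: outside box; Z[14]=0
i=15: outside box; Z[15]=0
i=16: outside box; Z[16]=0
i=17: outside box; Z[17]=0
i=18: outside box; Z[18]=0
i=19: outside box; Z[19]=0
i=20: outside box; Z[20]=3 grow→box=[20,23)
i=21: min(r-i=2, Z[1]=0)=0; Z[21]=0
i=22: min(r-i=1, Z[2]=0)=0; Z[22]=0
i=23: outside box; Z[23]=0
i=24: outside box; Z[24]=0
i=25: outside box; Z[25]=0
i=26: outside box; Z[26]=0
i=27: outside box; Z[27]=3 grow→box=[27,30)
i=28: min(r-i=2, Z[1]=0)=0; Z[28]=0
i=29: min(r-i=1, Z[2]=0)=0; Z[29]=0
i=30: outside box; Z[30]=2 grow→box=[30,32)
i=31: min(r-i=1, Z[1]=0)=0; Z[31]=0
i=32: outside box; Z[32]=0
i=33: outside box; Z[33]=1 grow→box=[33,34)
i=34: outside box; Z[34]=3 grow→box=[34,37)
i=35: min(r-i=2, Z[1]=0)=0; Z[35]=0
i=36: min(r-i=1, Z[2]=0)=0; Z[36]=0

[37, 0, 0, 0, 0, 0, 0, 0, 0, 1, 0, 0, 0, 1, 0, 0, 0, 0, 0, 0, 3, 0, 0, 0, 0, 0, 0, 3, 0, 0, 2, 0, 0, 1, 3, 0, 0]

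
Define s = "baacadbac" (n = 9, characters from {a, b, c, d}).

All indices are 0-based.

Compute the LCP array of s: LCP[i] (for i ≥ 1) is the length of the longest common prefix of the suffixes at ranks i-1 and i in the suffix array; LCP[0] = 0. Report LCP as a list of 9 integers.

[0, 1, 2, 1, 0, 2, 0, 1, 0]

rank | idx | suffix
   0 |   1 | aacadbac
   1 |   7 | ac
   2 |   2 | acadbac
   3 |   4 | adbac
   4 |   0 | baacadbac
   5 |   6 | bac
   6 |   8 | c
   7 |   3 | cadbac
   8 |   5 | dbac

SA = [1, 7, 2, 4, 0, 6, 8, 3, 5]
i: (SA[i-1],SA[i]) lcp shared
  1: (1,7) 1 'a'
  2: (7,2) 2 'ac'
  3: (2,4) 1 'a'
  4: (4,0) 0 ''
  5: (0,6) 2 'ba'
  6: (6,8) 0 ''
  7: (8,3) 1 'c'
  8: (3,5) 0 ''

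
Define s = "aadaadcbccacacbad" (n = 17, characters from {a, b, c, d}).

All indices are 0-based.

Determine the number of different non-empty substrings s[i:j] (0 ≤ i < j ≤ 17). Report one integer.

132

sorted suffixes:
  #0 SA[0]=0  'aadaadcbccacacbad'
  #1 SA[1]=3  'aadcbccacacbad'
  #2 SA[2]=10  'acacbad'
  #3 SA[3]=12  'acbad'
  #4 SA[4]=15  'ad'
  #5 SA[5]=1  'adaadcbccacacbad'
  #6 SA[6]=4  'adcbccacacbad'
  #7 SA[7]=14  'bad'
  #8 SA[8]=7  'bccacacbad'
  #9 SA[9]=9  'cacacbad'
  #10 SA[10]=11  'cacbad'
  #11 SA[11]=13  'cbad'
  #12 SA[12]=6  'cbccacacbad'
  #13 SA[13]=8  'ccacacbad'
  #14 SA[14]=16  'd'
  #15 SA[15]=2  'daadcbccacacbad'
  #16 SA[16]=5  'dcbccacacbad'

SA = [0, 3, 10, 12, 15, 1, 4, 14, 7, 9, 11, 13, 6, 8, 16, 2, 5]
rank  pair      lcp
   1  s[0:],s[3:]  3  'aad'
   2  s[3:],s[10:]  1  'a'
   3  s[10:],s[12:]  2  'ac'
   4  s[12:],s[15:]  1  'a'
   5  s[15:],s[1:]  2  'ad'
   6  s[1:],s[4:]  2  'ad'
   7  s[4:],s[14:]  0  ''
   8  s[14:],s[7:]  1  'b'
   9  s[7:],s[9:]  0  ''
  10  s[9:],s[11:]  3  'cac'
  11  s[11:],s[13:]  1  'c'
  12  s[13:],s[6:]  2  'cb'
  13  s[6:],s[8:]  1  'c'
  14  s[8:],s[16:]  0  ''
  15  s[16:],s[2:]  1  'd'
  16  s[2:],s[5:]  1  'd'

n(n+1)/2 = 17·18/2 = 153
Σ LCP = 0 + 3 + 1 + 2 + 1 + 2 + 2 + 0 + 1 + 0 + 3 + 1 + 2 + 1 + 0 + 1 + 1 = 21
distinct = 153 − 21 = 132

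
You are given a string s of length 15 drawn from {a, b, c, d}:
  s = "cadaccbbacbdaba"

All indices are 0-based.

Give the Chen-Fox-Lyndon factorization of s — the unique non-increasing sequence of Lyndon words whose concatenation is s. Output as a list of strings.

["c", "ad", "accbb", "acbd", "ab", "a"]

emit factor 1: 'c' (i=0, period=1)
emit factor 2: 'ad' (i=1, period=2)
emit factor 3: 'accbb' (i=3, period=5)
emit factor 4: 'acbd' (i=8, period=4)
emit factor 5: 'ab' (i=12, period=2)
emit factor 6: 'a' (i=14, period=1)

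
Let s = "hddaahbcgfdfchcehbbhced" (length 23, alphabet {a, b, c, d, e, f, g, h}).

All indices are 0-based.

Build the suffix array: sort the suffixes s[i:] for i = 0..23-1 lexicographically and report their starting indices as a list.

sorted suffixes:
  #0 SA[0]=3  'aahbcgfdfchcehbbhced'
  #1 SA[1]=4  'ahbcgfdfchcehbbhced'
  #2 SA[2]=17  'bbhced'
  #3 SA[3]=6  'bcgfdfchcehbbhced'
  #4 SA[4]=18  'bhced'
  #5 SA[5]=20  'ced'
  #6 SA[6]=14  'cehbbhced'
  #7 SA[7]=7  'cgfdfchcehbbhced'
  #8 SA[8]=12  'chcehbbhced'
  #9 SA[9]=22  'd'
  #10 SA[10]=2  'daahbcgfdfchcehbbhced'
  #11 SA[11]=1  'ddaahbcgfdfchcehbbhced'
  #12 SA[12]=10  'dfchcehbbhced'
  #13 SA[13]=21  'ed'
  #14 SA[14]=15  'ehbbhced'
  #15 SA[15]=11  'fchcehbbhced'
  #16 SA[16]=9  'fdfchcehbbhced'
  #17 SA[17]=8  'gfdfchcehbbhced'
  #18 SA[18]=16  'hbbhced'
  #19 SA[19]=5  'hbcgfdfchcehbbhced'
  #20 SA[20]=19  'hced'
  #21 SA[21]=13  'hcehbbhced'
  #22 SA[22]=0  'hddaahbcgfdfchcehbbhced'

[3, 4, 17, 6, 18, 20, 14, 7, 12, 22, 2, 1, 10, 21, 15, 11, 9, 8, 16, 5, 19, 13, 0]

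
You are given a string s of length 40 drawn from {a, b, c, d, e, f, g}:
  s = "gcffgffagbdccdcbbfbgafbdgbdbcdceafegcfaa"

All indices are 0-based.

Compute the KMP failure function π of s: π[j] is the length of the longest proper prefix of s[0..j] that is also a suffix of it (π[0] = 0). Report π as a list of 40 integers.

π[0] = 0
j=1 s[j]='c': π[1]=0 (border '')
j=2 s[j]='f': π[2]=0 (border '')
j=3 s[j]='f': π[3]=0 (border '')
j=4 s[j]='g': π[4]=1 (border 'g')
j=5 s[j]='f': k: 1→0; π[5]=0 (border '')
j=6 s[j]='f': π[6]=0 (border '')
j=7 s[j]='a': π[7]=0 (border '')
j=8 s[j]='g': π[8]=1 (border 'g')
j=9 s[j]='b': k: 1→0; π[9]=0 (border '')
j=10 s[j]='d': π[10]=0 (border '')
j=11 s[j]='c': π[11]=0 (border '')
j=12 s[j]='c': π[12]=0 (border '')
j=13 s[j]='d': π[13]=0 (border '')
j=14 s[j]='c': π[14]=0 (border '')
j=15 s[j]='b': π[15]=0 (border '')
j=16 s[j]='b': π[16]=0 (border '')
j=17 s[j]='f': π[17]=0 (border '')
j=18 s[j]='b': π[18]=0 (border '')
j=19 s[j]='g': π[19]=1 (border 'g')
j=20 s[j]='a': k: 1→0; π[20]=0 (border '')
j=21 s[j]='f': π[21]=0 (border '')
j=22 s[j]='b': π[22]=0 (border '')
j=23 s[j]='d': π[23]=0 (border '')
j=24 s[j]='g': π[24]=1 (border 'g')
j=25 s[j]='b': k: 1→0; π[25]=0 (border '')
j=26 s[j]='d': π[26]=0 (border '')
j=27 s[j]='b': π[27]=0 (border '')
j=28 s[j]='c': π[28]=0 (border '')
j=29 s[j]='d': π[29]=0 (border '')
j=30 s[j]='c': π[30]=0 (border '')
j=31 s[j]='e': π[31]=0 (border '')
j=32 s[j]='a': π[32]=0 (border '')
j=33 s[j]='f': π[33]=0 (border '')
j=34 s[j]='e': π[34]=0 (border '')
j=35 s[j]='g': π[35]=1 (border 'g')
j=36 s[j]='c': π[36]=2 (border 'gc')
j=37 s[j]='f': π[37]=3 (border 'gcf')
j=38 s[j]='a': k: 3→0; π[38]=0 (border '')
j=39 s[j]='a': π[39]=0 (border '')

[0, 0, 0, 0, 1, 0, 0, 0, 1, 0, 0, 0, 0, 0, 0, 0, 0, 0, 0, 1, 0, 0, 0, 0, 1, 0, 0, 0, 0, 0, 0, 0, 0, 0, 0, 1, 2, 3, 0, 0]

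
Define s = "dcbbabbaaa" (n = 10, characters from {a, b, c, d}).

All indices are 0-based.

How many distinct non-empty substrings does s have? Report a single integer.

sorted suffixes:
  #0 SA[0]=9  'a'
  #1 SA[1]=8  'aa'
  #2 SA[2]=7  'aaa'
  #3 SA[3]=4  'abbaaa'
  #4 SA[4]=6  'baaa'
  #5 SA[5]=3  'babbaaa'
  #6 SA[6]=5  'bbaaa'
  #7 SA[7]=2  'bbabbaaa'
  #8 SA[8]=1  'cbbabbaaa'
  #9 SA[9]=0  'dcbbabbaaa'

SA = [9, 8, 7, 4, 6, 3, 5, 2, 1, 0]
[i] adj suffixes → lcp
  [1] 9/8 → 1 ('a')
  [2] 8/7 → 2 ('aa')
  [3] 7/4 → 1 ('a')
  [4] 4/6 → 0 ('')
  [5] 6/3 → 2 ('ba')
  [6] 3/5 → 1 ('b')
  [7] 5/2 → 3 ('bba')
  [8] 2/1 → 0 ('')
  [9] 1/0 → 0 ('')

n(n+1)/2 = 10·11/2 = 55
Σ LCP = 0 + 1 + 2 + 1 + 0 + 2 + 1 + 3 + 0 + 0 = 10
distinct = 55 − 10 = 45

45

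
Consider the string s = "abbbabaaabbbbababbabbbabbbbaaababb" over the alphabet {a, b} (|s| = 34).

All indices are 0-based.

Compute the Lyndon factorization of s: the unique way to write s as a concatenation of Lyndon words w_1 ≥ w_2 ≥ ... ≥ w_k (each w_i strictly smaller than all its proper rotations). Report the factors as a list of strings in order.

emit factor 1: 'abbb' (i=0, period=4)
emit factor 2: 'ab' (i=4, period=2)
emit factor 3: 'aaabbbbababbabbbabbbb' (i=6, period=21)
emit factor 4: 'aaababb' (i=27, period=7)

["abbb", "ab", "aaabbbbababbabbbabbbb", "aaababb"]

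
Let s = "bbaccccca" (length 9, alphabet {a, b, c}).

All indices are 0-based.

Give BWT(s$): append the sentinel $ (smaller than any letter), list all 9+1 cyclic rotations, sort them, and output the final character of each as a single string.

acbb$cccca

rank  rotation    last
    0  $bbaccccca  a
    1  a$bbaccccc  c
    2  accccca$bb  b
    3  baccccca$b  b
    4  bbaccccca$  $
    5  ca$bbacccc  c
    6  cca$bbaccc  c
    7  ccca$bbacc  c
    8  cccca$bbac  c
    9  ccccca$bba  a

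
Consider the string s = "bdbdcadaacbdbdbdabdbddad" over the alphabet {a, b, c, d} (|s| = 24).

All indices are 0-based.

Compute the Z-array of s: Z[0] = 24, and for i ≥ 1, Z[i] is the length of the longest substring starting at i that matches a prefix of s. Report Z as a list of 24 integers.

[24, 0, 2, 0, 0, 0, 0, 0, 0, 0, 4, 0, 4, 0, 2, 0, 0, 4, 0, 2, 0, 0, 0, 0]

Z[0]=24
i=1: i≥r, start 0; Z[1]=0
i=2: i≥r, start 0; Z[2]=2 scan→box=[2,4)
i=3: min(r-i=1, Z[1]=0)=0; Z[3]=0
i=4: i≥r, start 0; Z[4]=0
i=5: i≥r, start 0; Z[5]=0
i=6: i≥r, start 0; Z[6]=0
i=7: i≥r, start 0; Z[7]=0
i=8: i≥r, start 0; Z[8]=0
i=9: i≥r, start 0; Z[9]=0
i=10: i≥r, start 0; Z[10]=4 scan→box=[10,14)
i=11: min(r-i=3, Z[1]=0)=0; Z[11]=0
i=12: min(r-i=2, Z[2]=2)=2; Z[12]=4 scan→box=[12,16)
i=13: min(r-i=3, Z[1]=0)=0; Z[13]=0
i=14: min(r-i=2, Z[2]=2)=2; Z[14]=2
i=15: min(r-i=1, Z[3]=0)=0; Z[15]=0
i=16: i≥r, start 0; Z[16]=0
i=17: i≥r, start 0; Z[17]=4 scan→box=[17,21)
i=18: min(r-i=3, Z[1]=0)=0; Z[18]=0
i=19: min(r-i=2, Z[2]=2)=2; Z[19]=2
i=20: min(r-i=1, Z[3]=0)=0; Z[20]=0
i=21: i≥r, start 0; Z[21]=0
i=22: i≥r, start 0; Z[22]=0
i=23: i≥r, start 0; Z[23]=0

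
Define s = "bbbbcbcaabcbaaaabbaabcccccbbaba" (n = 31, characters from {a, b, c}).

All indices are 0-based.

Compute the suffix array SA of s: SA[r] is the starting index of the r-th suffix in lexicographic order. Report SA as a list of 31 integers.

[30, 12, 13, 14, 7, 18, 28, 15, 8, 19, 29, 11, 17, 27, 16, 26, 0, 1, 2, 5, 9, 3, 20, 6, 10, 25, 4, 24, 23, 22, 21]

rank→(start, suffix):
  0 → (30, 'a')
  1 → (12, 'aaaabbaabcccccbbaba')
  2 → (13, 'aaabbaabcccccbbaba')
  3 → (14, 'aabbaabcccccbbaba')
  4 → (7, 'aabcbaaaabbaabcccccbbaba')
  5 → (18, 'aabcccccbbaba')
  6 → (28, 'aba')
  7 → (15, 'abbaabcccccbbaba')
  8 → (8, 'abcbaaaabbaabcccccbbaba')
  9 → (19, 'abcccccbbaba')
  10 → (29, 'ba')
  11 → (11, 'baaaabbaabcccccbbaba')
  12 → (17, 'baabcccccbbaba')
  13 → (27, 'baba')
  14 → (16, 'bbaabcccccbbaba')
  15 → (26, 'bbaba')
  16 → (0, 'bbbbcbcaabcbaaaabbaabcccccbbaba')
  17 → (1, 'bbbcbcaabcbaaaabbaabcccccbbaba')
  18 → (2, 'bbcbcaabcbaaaabbaabcccccbbaba')
  19 → (5, 'bcaabcbaaaabbaabcccccbbaba')
  20 → (9, 'bcbaaaabbaabcccccbbaba')
  21 → (3, 'bcbcaabcbaaaabbaabcccccbbaba')
  22 → (20, 'bcccccbbaba')
  23 → (6, 'caabcbaaaabbaabcccccbbaba')
  24 → (10, 'cbaaaabbaabcccccbbaba')
  25 → (25, 'cbbaba')
  26 → (4, 'cbcaabcbaaaabbaabcccccbbaba')
  27 → (24, 'ccbbaba')
  28 → (23, 'cccbbaba')
  29 → (22, 'ccccbbaba')
  30 → (21, 'cccccbbaba')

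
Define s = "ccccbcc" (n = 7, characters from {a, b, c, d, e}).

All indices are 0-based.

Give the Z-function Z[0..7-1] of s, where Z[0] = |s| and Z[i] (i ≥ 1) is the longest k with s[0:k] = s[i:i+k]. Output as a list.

[7, 3, 2, 1, 0, 2, 1]

Z[0]=7
i=1: i≥r, start 0; Z[1]=3 grow→box=[1,4)
i=2: min(r-i=2, Z[1]=3)=2; Z[2]=2
i=3: min(r-i=1, Z[2]=2)=1; Z[3]=1
i=4: i≥r, start 0; Z[4]=0
i=5: i≥r, start 0; Z[5]=2 grow→box=[5,7)
i=6: min(r-i=1, Z[1]=3)=1; Z[6]=1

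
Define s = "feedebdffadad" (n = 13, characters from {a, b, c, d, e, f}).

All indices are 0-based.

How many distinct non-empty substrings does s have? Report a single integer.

82

rank | idx | suffix
   0 |  11 | ad
   1 |   9 | adad
   2 |   5 | bdffadad
   3 |  12 | d
   4 |  10 | dad
   5 |   3 | debdffadad
   6 |   6 | dffadad
   7 |   4 | ebdffadad
   8 |   2 | edebdffadad
   9 |   1 | eedebdffadad
  10 |   8 | fadad
  11 |   0 | feedebdffadad
  12 |   7 | ffadad

SA = [11, 9, 5, 12, 10, 3, 6, 4, 2, 1, 8, 0, 7]
rank  pair      lcp
   1  s[11:],s[9:]  2  'ad'
   2  s[9:],s[5:]  0  ''
   3  s[5:],s[12:]  0  ''
   4  s[12:],s[10:]  1  'd'
   5  s[10:],s[3:]  1  'd'
   6  s[3:],s[6:]  1  'd'
   7  s[6:],s[4:]  0  ''
   8  s[4:],s[2:]  1  'e'
   9  s[2:],s[1:]  1  'e'
  10  s[1:],s[8:]  0  ''
  11  s[8:],s[0:]  1  'f'
  12  s[0:],s[7:]  1  'f'

n(n+1)/2 = 13·14/2 = 91
Σ LCP = 0 + 2 + 0 + 0 + 1 + 1 + 1 + 0 + 1 + 1 + 0 + 1 + 1 = 9
distinct = 91 − 9 = 82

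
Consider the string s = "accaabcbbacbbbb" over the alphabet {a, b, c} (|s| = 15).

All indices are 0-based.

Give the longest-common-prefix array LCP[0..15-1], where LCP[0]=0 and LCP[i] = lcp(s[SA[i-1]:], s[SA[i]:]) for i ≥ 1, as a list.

[0, 1, 1, 2, 0, 1, 1, 2, 2, 3, 1, 0, 1, 3, 1]

rank→(start, suffix):
  0 → (3, 'aabcbbacbbbb')
  1 → (4, 'abcbbacbbbb')
  2 → (9, 'acbbbb')
  3 → (0, 'accaabcbbacbbbb')
  4 → (14, 'b')
  5 → (8, 'bacbbbb')
  6 → (13, 'bb')
  7 → (7, 'bbacbbbb')
  8 → (12, 'bbb')
  9 → (11, 'bbbb')
  10 → (5, 'bcbbacbbbb')
  11 → (2, 'caabcbbacbbbb')
  12 → (6, 'cbbacbbbb')
  13 → (10, 'cbbbb')
  14 → (1, 'ccaabcbbacbbbb')

SA = [3, 4, 9, 0, 14, 8, 13, 7, 12, 11, 5, 2, 6, 10, 1]
i: (SA[i-1],SA[i]) lcp shared
  1: (3,4) 1 'a'
  2: (4,9) 1 'a'
  3: (9,0) 2 'ac'
  4: (0,14) 0 ''
  5: (14,8) 1 'b'
  6: (8,13) 1 'b'
  7: (13,7) 2 'bb'
  8: (7,12) 2 'bb'
  9: (12,11) 3 'bbb'
  10: (11,5) 1 'b'
  11: (5,2) 0 ''
  12: (2,6) 1 'c'
  13: (6,10) 3 'cbb'
  14: (10,1) 1 'c'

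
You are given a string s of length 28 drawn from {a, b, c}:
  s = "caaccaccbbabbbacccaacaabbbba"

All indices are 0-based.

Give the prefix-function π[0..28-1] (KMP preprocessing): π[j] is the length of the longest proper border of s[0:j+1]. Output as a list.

[0, 0, 0, 1, 1, 2, 1, 1, 0, 0, 0, 0, 0, 0, 0, 1, 1, 1, 2, 3, 4, 2, 3, 0, 0, 0, 0, 0]

π[0] = 0
j=1 s[j]='a': π[1]=0 (border '')
j=2 s[j]='a': π[2]=0 (border '')
j=3 s[j]='c': π[3]=1 (border 'c')
j=4 s[j]='c': k: 1→0; π[4]=1 (border 'c')
j=5 s[j]='a': π[5]=2 (border 'ca')
j=6 s[j]='c': k: 2→0; π[6]=1 (border 'c')
j=7 s[j]='c': k: 1→0; π[7]=1 (border 'c')
j=8 s[j]='b': k: 1→0; π[8]=0 (border '')
j=9 s[j]='b': π[9]=0 (border '')
j=10 s[j]='a': π[10]=0 (border '')
j=11 s[j]='b': π[11]=0 (border '')
j=12 s[j]='b': π[12]=0 (border '')
j=13 s[j]='b': π[13]=0 (border '')
j=14 s[j]='a': π[14]=0 (border '')
j=15 s[j]='c': π[15]=1 (border 'c')
j=16 s[j]='c': k: 1→0; π[16]=1 (border 'c')
j=17 s[j]='c': k: 1→0; π[17]=1 (border 'c')
j=18 s[j]='a': π[18]=2 (border 'ca')
j=19 s[j]='a': π[19]=3 (border 'caa')
j=20 s[j]='c': π[20]=4 (border 'caac')
j=21 s[j]='a': k: 4→1; π[21]=2 (border 'ca')
j=22 s[j]='a': π[22]=3 (border 'caa')
j=23 s[j]='b': k: 3→0; π[23]=0 (border '')
j=24 s[j]='b': π[24]=0 (border '')
j=25 s[j]='b': π[25]=0 (border '')
j=26 s[j]='b': π[26]=0 (border '')
j=27 s[j]='a': π[27]=0 (border '')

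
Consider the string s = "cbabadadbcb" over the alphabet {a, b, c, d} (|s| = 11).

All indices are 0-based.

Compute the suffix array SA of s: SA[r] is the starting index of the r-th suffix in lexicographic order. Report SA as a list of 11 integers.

sorted suffixes:
  #0 SA[0]=2  'abadadbcb'
  #1 SA[1]=4  'adadbcb'
  #2 SA[2]=6  'adbcb'
  #3 SA[3]=10  'b'
  #4 SA[4]=1  'babadadbcb'
  #5 SA[5]=3  'badadbcb'
  #6 SA[6]=8  'bcb'
  #7 SA[7]=9  'cb'
  #8 SA[8]=0  'cbabadadbcb'
  #9 SA[9]=5  'dadbcb'
  #10 SA[10]=7  'dbcb'

[2, 4, 6, 10, 1, 3, 8, 9, 0, 5, 7]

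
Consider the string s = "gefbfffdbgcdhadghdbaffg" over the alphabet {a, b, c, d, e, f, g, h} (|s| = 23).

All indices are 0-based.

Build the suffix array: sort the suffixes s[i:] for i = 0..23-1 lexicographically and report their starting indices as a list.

rank | idx | suffix
   0 |  13 | adghdbaffg
   1 |  19 | affg
   2 |  18 | baffg
   3 |   3 | bfffdbgcdhadghdbaffg
   4 |   8 | bgcdhadghdbaffg
   5 |  10 | cdhadghdbaffg
   6 |  17 | dbaffg
   7 |   7 | dbgcdhadghdbaffg
   8 |  14 | dghdbaffg
   9 |  11 | dhadghdbaffg
  10 |   1 | efbfffdbgcdhadghdbaffg
  11 |   2 | fbfffdbgcdhadghdbaffg
  12 |   6 | fdbgcdhadghdbaffg
  13 |   5 | ffdbgcdhadghdbaffg
  14 |   4 | fffdbgcdhadghdbaffg
  15 |  20 | ffg
  16 |  21 | fg
  17 |  22 | g
  18 |   9 | gcdhadghdbaffg
  19 |   0 | gefbfffdbgcdhadghdbaffg
  20 |  15 | ghdbaffg
  21 |  12 | hadghdbaffg
  22 |  16 | hdbaffg

[13, 19, 18, 3, 8, 10, 17, 7, 14, 11, 1, 2, 6, 5, 4, 20, 21, 22, 9, 0, 15, 12, 16]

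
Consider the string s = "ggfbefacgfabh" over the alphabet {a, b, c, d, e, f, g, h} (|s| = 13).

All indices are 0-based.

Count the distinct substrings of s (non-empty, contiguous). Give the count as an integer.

rank→(start, suffix):
  0 → (10, 'abh')
  1 → (6, 'acgfabh')
  2 → (3, 'befacgfabh')
  3 → (11, 'bh')
  4 → (7, 'cgfabh')
  5 → (4, 'efacgfabh')
  6 → (9, 'fabh')
  7 → (5, 'facgfabh')
  8 → (2, 'fbefacgfabh')
  9 → (8, 'gfabh')
  10 → (1, 'gfbefacgfabh')
  11 → (0, 'ggfbefacgfabh')
  12 → (12, 'h')

SA = [10, 6, 3, 11, 7, 4, 9, 5, 2, 8, 1, 0, 12]
[i] adj suffixes → lcp
  [1] 10/6 → 1 ('a')
  [2] 6/3 → 0 ('')
  [3] 3/11 → 1 ('b')
  [4] 11/7 → 0 ('')
  [5] 7/4 → 0 ('')
  [6] 4/9 → 0 ('')
  [7] 9/5 → 2 ('fa')
  [8] 5/2 → 1 ('f')
  [9] 2/8 → 0 ('')
  [10] 8/1 → 2 ('gf')
  [11] 1/0 → 1 ('g')
  [12] 0/12 → 0 ('')

n(n+1)/2 = 13·14/2 = 91
Σ LCP = 0 + 1 + 0 + 1 + 0 + 0 + 0 + 2 + 1 + 0 + 2 + 1 + 0 = 8
distinct = 91 − 8 = 83

83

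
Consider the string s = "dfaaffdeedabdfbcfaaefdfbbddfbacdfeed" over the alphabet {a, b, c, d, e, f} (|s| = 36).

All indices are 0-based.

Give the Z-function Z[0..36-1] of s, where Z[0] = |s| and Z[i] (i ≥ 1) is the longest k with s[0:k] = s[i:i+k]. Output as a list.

Z[0]=36
i=1: i≥r, start 0; Z[1]=0
i=2: i≥r, start 0; Z[2]=0
i=3: i≥r, start 0; Z[3]=0
i=4: i≥r, start 0; Z[4]=0
i=5: i≥r, start 0; Z[5]=0
i=6: i≥r, start 0; Z[6]=1 scan→box=[6,7)
i=7: i≥r, start 0; Z[7]=0
i=8: i≥r, start 0; Z[8]=0
i=9: i≥r, start 0; Z[9]=1 scan→box=[9,10)
i=10: i≥r, start 0; Z[10]=0
i=11: i≥r, start 0; Z[11]=0
i=12: i≥r, start 0; Z[12]=2 scan→box=[12,14)
i=13: min(r-i=1, Z[1]=0)=0; Z[13]=0
i=14: i≥r, start 0; Z[14]=0
i=15: i≥r, start 0; Z[15]=0
i=16: i≥r, start 0; Z[16]=0
i=17: i≥r, start 0; Z[17]=0
i=18: i≥r, start 0; Z[18]=0
i=19: i≥r, start 0; Z[19]=0
i=20: i≥r, start 0; Z[20]=0
i=21: i≥r, start 0; Z[21]=2 scan→box=[21,23)
i=22: min(r-i=1, Z[1]=0)=0; Z[22]=0
i=23: i≥r, start 0; Z[23]=0
i=24: i≥r, start 0; Z[24]=0
i=25: i≥r, start 0; Z[25]=1 scan→box=[25,26)
i=26: i≥r, start 0; Z[26]=2 scan→box=[26,28)
i=27: min(r-i=1, Z[1]=0)=0; Z[27]=0
i=28: i≥r, start 0; Z[28]=0
i=29: i≥r, start 0; Z[29]=0
i=30: i≥r, start 0; Z[30]=0
i=31: i≥r, start 0; Z[31]=2 scan→box=[31,33)
i=32: min(r-i=1, Z[1]=0)=0; Z[32]=0
i=33: i≥r, start 0; Z[33]=0
i=34: i≥r, start 0; Z[34]=0
i=35: i≥r, start 0; Z[35]=1 scan→box=[35,36)

[36, 0, 0, 0, 0, 0, 1, 0, 0, 1, 0, 0, 2, 0, 0, 0, 0, 0, 0, 0, 0, 2, 0, 0, 0, 1, 2, 0, 0, 0, 0, 2, 0, 0, 0, 1]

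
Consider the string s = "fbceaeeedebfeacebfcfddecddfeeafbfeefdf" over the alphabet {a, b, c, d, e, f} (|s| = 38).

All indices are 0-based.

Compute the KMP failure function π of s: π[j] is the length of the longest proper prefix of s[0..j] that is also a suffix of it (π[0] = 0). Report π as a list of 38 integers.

[0, 0, 0, 0, 0, 0, 0, 0, 0, 0, 0, 1, 0, 0, 0, 0, 0, 1, 0, 1, 0, 0, 0, 0, 0, 0, 1, 0, 0, 0, 1, 2, 1, 0, 0, 1, 0, 1]

π[0] = 0
j=1 s[j]='b': π[1]=0 (border '')
j=2 s[j]='c': π[2]=0 (border '')
j=3 s[j]='e': π[3]=0 (border '')
j=4 s[j]='a': π[4]=0 (border '')
j=5 s[j]='e': π[5]=0 (border '')
j=6 s[j]='e': π[6]=0 (border '')
j=7 s[j]='e': π[7]=0 (border '')
j=8 s[j]='d': π[8]=0 (border '')
j=9 s[j]='e': π[9]=0 (border '')
j=10 s[j]='b': π[10]=0 (border '')
j=11 s[j]='f': π[11]=1 (border 'f')
j=12 s[j]='e': k: 1→0; π[12]=0 (border '')
j=13 s[j]='a': π[13]=0 (border '')
j=14 s[j]='c': π[14]=0 (border '')
j=15 s[j]='e': π[15]=0 (border '')
j=16 s[j]='b': π[16]=0 (border '')
j=17 s[j]='f': π[17]=1 (border 'f')
j=18 s[j]='c': k: 1→0; π[18]=0 (border '')
j=19 s[j]='f': π[19]=1 (border 'f')
j=20 s[j]='d': k: 1→0; π[20]=0 (border '')
j=21 s[j]='d': π[21]=0 (border '')
j=22 s[j]='e': π[22]=0 (border '')
j=23 s[j]='c': π[23]=0 (border '')
j=24 s[j]='d': π[24]=0 (border '')
j=25 s[j]='d': π[25]=0 (border '')
j=26 s[j]='f': π[26]=1 (border 'f')
j=27 s[j]='e': k: 1→0; π[27]=0 (border '')
j=28 s[j]='e': π[28]=0 (border '')
j=29 s[j]='a': π[29]=0 (border '')
j=30 s[j]='f': π[30]=1 (border 'f')
j=31 s[j]='b': π[31]=2 (border 'fb')
j=32 s[j]='f': k: 2→0; π[32]=1 (border 'f')
j=33 s[j]='e': k: 1→0; π[33]=0 (border '')
j=34 s[j]='e': π[34]=0 (border '')
j=35 s[j]='f': π[35]=1 (border 'f')
j=36 s[j]='d': k: 1→0; π[36]=0 (border '')
j=37 s[j]='f': π[37]=1 (border 'f')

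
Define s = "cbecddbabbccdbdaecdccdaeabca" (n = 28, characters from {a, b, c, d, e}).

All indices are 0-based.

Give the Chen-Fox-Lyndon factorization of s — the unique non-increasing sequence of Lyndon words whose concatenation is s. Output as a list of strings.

["c", "becdd", "b", "abbccdbdaecdccdaeabc", "a"]

emit factor 1: 'c' (i=0, period=1)
emit factor 2: 'becdd' (i=1, period=5)
emit factor 3: 'b' (i=6, period=1)
emit factor 4: 'abbccdbdaecdccdaeabc' (i=7, period=20)
emit factor 5: 'a' (i=27, period=1)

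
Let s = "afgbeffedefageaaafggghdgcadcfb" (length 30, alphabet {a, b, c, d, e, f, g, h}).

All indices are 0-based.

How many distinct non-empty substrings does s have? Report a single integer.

437

sorted suffixes:
  #0 SA[0]=14  'aaafggghdgcadcfb'
  #1 SA[1]=15  'aafggghdgcadcfb'
  #2 SA[2]=25  'adcfb'
  #3 SA[3]=0  'afgbeffedefageaaafggghdgcadcfb'
  #4 SA[4]=16  'afggghdgcadcfb'
  #5 SA[5]=11  'ageaaafggghdgcadcfb'
  #6 SA[6]=29  'b'
  #7 SA[7]=3  'beffedefageaaafggghdgcadcfb'
  #8 SA[8]=24  'cadcfb'
  #9 SA[9]=27  'cfb'
  #10 SA[10]=26  'dcfb'
  #11 SA[11]=8  'defageaaafggghdgcadcfb'
  #12 SA[12]=22  'dgcadcfb'
  #13 SA[13]=13  'eaaafggghdgcadcfb'
  #14 SA[14]=7  'edefageaaafggghdgcadcfb'
  #15 SA[15]=9  'efageaaafggghdgcadcfb'
  #16 SA[16]=4  'effedefageaaafggghdgcadcfb'
  #17 SA[17]=10  'fageaaafggghdgcadcfb'
  #18 SA[18]=28  'fb'
  #19 SA[19]=6  'fedefageaaafggghdgcadcfb'
  #20 SA[20]=5  'ffedefageaaafggghdgcadcfb'
  #21 SA[21]=1  'fgbeffedefageaaafggghdgcadcfb'
  #22 SA[22]=17  'fggghdgcadcfb'
  #23 SA[23]=2  'gbeffedefageaaafggghdgcadcfb'
  #24 SA[24]=23  'gcadcfb'
  #25 SA[25]=12  'geaaafggghdgcadcfb'
  #26 SA[26]=18  'ggghdgcadcfb'
  #27 SA[27]=19  'gghdgcadcfb'
  #28 SA[28]=20  'ghdgcadcfb'
  #29 SA[29]=21  'hdgcadcfb'

SA = [14, 15, 25, 0, 16, 11, 29, 3, 24, 27, 26, 8, 22, 13, 7, 9, 4, 10, 28, 6, 5, 1, 17, 2, 23, 12, 18, 19, 20, 21]
rank  pair      lcp
   1  s[14:],s[15:]  2  'aa'
   2  s[15:],s[25:]  1  'a'
   3  s[25:],s[0:]  1  'a'
   4  s[0:],s[16:]  3  'afg'
   5  s[16:],s[11:]  1  'a'
   6  s[11:],s[29:]  0  ''
   7  s[29:],s[3:]  1  'b'
   8  s[3:],s[24:]  0  ''
   9  s[24:],s[27:]  1  'c'
  10  s[27:],s[26:]  0  ''
  11  s[26:],s[8:]  1  'd'
  12  s[8:],s[22:]  1  'd'
  13  s[22:],s[13:]  0  ''
  14  s[13:],s[7:]  1  'e'
  15  s[7:],s[9:]  1  'e'
  16  s[9:],s[4:]  2  'ef'
  17  s[4:],s[10:]  0  ''
  18  s[10:],s[28:]  1  'f'
  19  s[28:],s[6:]  1  'f'
  20  s[6:],s[5:]  1  'f'
  21  s[5:],s[1:]  1  'f'
  22  s[1:],s[17:]  2  'fg'
  23  s[17:],s[2:]  0  ''
  24  s[2:],s[23:]  1  'g'
  25  s[23:],s[12:]  1  'g'
  26  s[12:],s[18:]  1  'g'
  27  s[18:],s[19:]  2  'gg'
  28  s[19:],s[20:]  1  'g'
  29  s[20:],s[21:]  0  ''

n(n+1)/2 = 30·31/2 = 465
Σ LCP = 0 + 2 + 1 + 1 + 3 + 1 + 0 + 1 + 0 + 1 + 0 + 1 + 1 + 0 + 1 + 1 + 2 + 0 + 1 + 1 + 1 + 1 + 2 + 0 + 1 + 1 + 1 + 2 + 1 + 0 = 28
distinct = 465 − 28 = 437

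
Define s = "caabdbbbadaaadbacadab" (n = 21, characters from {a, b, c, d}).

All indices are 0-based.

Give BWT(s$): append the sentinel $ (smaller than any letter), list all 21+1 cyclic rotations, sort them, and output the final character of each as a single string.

bdcadabbcaadbbda$aaaab

rank  rotation                last
    0  $caabdbbbadaaadbacadab  b
    1  aaadbacadab$caabdbbbad  d
    2  aabdbbbadaaadbacadab$c  c
    3  aadbacadab$caabdbbbada  a
    4  ab$caabdbbbadaaadbacad  d
    5  abdbbbadaaadbacadab$ca  a
    6  acadab$caabdbbbadaaadb  b
    7  adaaadbacadab$caabdbbb  b
    8  adab$caabdbbbadaaadbac  c
    9  adbacadab$caabdbbbadaa  a
   10  b$caabdbbbadaaadbacada  a
   11  bacadab$caabdbbbadaaad  d
   12  badaaadbacadab$caabdbb  b
   13  bbadaaadbacadab$caabdb  b
   14  bbbadaaadbacadab$caabd  d
   15  bdbbbadaaadbacadab$caa  a
   16  caabdbbbadaaadbacadab$  $
   17  cadab$caabdbbbadaaadba  a
   18  daaadbacadab$caabdbbba  a
   19  dab$caabdbbbadaaadbaca  a
   20  dbacadab$caabdbbbadaaa  a
   21  dbbbadaaadbacadab$caab  b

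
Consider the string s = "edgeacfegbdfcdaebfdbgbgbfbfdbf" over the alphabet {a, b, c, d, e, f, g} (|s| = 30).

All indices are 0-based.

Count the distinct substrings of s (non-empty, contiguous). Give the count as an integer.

rank→(start, suffix):
  0 → (4, 'acfegbdfcdaebfdbgbgbfbfdbf')
  1 → (14, 'aebfdbgbgbfbfdbf')
  2 → (9, 'bdfcdaebfdbgbgbfbfdbf')
  3 → (28, 'bf')
  4 → (23, 'bfbfdbf')
  5 → (25, 'bfdbf')
  6 → (16, 'bfdbgbgbfbfdbf')
  7 → (21, 'bgbfbfdbf')
  8 → (19, 'bgbgbfbfdbf')
  9 → (12, 'cdaebfdbgbgbfbfdbf')
  10 → (5, 'cfegbdfcdaebfdbgbgbfbfdbf')
  11 → (13, 'daebfdbgbgbfbfdbf')
  12 → (27, 'dbf')
  13 → (18, 'dbgbgbfbfdbf')
  14 → (10, 'dfcdaebfdbgbgbfbfdbf')
  15 → (1, 'dgeacfegbdfcdaebfdbgbgbfbfdbf')
  16 → (3, 'eacfegbdfcdaebfdbgbgbfbfdbf')
  17 → (15, 'ebfdbgbgbfbfdbf')
  18 → (0, 'edgeacfegbdfcdaebfdbgbgbfbfdbf')
  19 → (7, 'egbdfcdaebfdbgbgbfbfdbf')
  20 → (29, 'f')
  21 → (24, 'fbfdbf')
  22 → (11, 'fcdaebfdbgbgbfbfdbf')
  23 → (26, 'fdbf')
  24 → (17, 'fdbgbgbfbfdbf')
  25 → (6, 'fegbdfcdaebfdbgbgbfbfdbf')
  26 → (8, 'gbdfcdaebfdbgbgbfbfdbf')
  27 → (22, 'gbfbfdbf')
  28 → (20, 'gbgbfbfdbf')
  29 → (2, 'geacfegbdfcdaebfdbgbgbfbfdbf')

SA = [4, 14, 9, 28, 23, 25, 16, 21, 19, 12, 5, 13, 27, 18, 10, 1, 3, 15, 0, 7, 29, 24, 11, 26, 17, 6, 8, 22, 20, 2]
rank  pair      lcp
   1  s[4:],s[14:]  1  'a'
   2  s[14:],s[9:]  0  ''
   3  s[9:],s[28:]  1  'b'
   4  s[28:],s[23:]  2  'bf'
   5  s[23:],s[25:]  2  'bf'
   6  s[25:],s[16:]  4  'bfdb'
   7  s[16:],s[21:]  1  'b'
   8  s[21:],s[19:]  3  'bgb'
   9  s[19:],s[12:]  0  ''
  10  s[12:],s[5:]  1  'c'
  11  s[5:],s[13:]  0  ''
  12  s[13:],s[27:]  1  'd'
  13  s[27:],s[18:]  2  'db'
  14  s[18:],s[10:]  1  'd'
  15  s[10:],s[1:]  1  'd'
  16  s[1:],s[3:]  0  ''
  17  s[3:],s[15:]  1  'e'
  18  s[15:],s[0:]  1  'e'
  19  s[0:],s[7:]  1  'e'
  20  s[7:],s[29:]  0  ''
  21  s[29:],s[24:]  1  'f'
  22  s[24:],s[11:]  1  'f'
  23  s[11:],s[26:]  1  'f'
  24  s[26:],s[17:]  3  'fdb'
  25  s[17:],s[6:]  1  'f'
  26  s[6:],s[8:]  0  ''
  27  s[8:],s[22:]  2  'gb'
  28  s[22:],s[20:]  2  'gb'
  29  s[20:],s[2:]  1  'g'

n(n+1)/2 = 30·31/2 = 465
Σ LCP = 0 + 1 + 0 + 1 + 2 + 2 + 4 + 1 + 3 + 0 + 1 + 0 + 1 + 2 + 1 + 1 + 0 + 1 + 1 + 1 + 0 + 1 + 1 + 1 + 3 + 1 + 0 + 2 + 2 + 1 = 35
distinct = 465 − 35 = 430

430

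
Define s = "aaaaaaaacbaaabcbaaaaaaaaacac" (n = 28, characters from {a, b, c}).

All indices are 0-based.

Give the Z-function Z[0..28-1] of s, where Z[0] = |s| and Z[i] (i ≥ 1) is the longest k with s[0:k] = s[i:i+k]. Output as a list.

[28, 7, 6, 5, 4, 3, 2, 1, 0, 0, 3, 2, 1, 0, 0, 0, 8, 9, 7, 6, 5, 4, 3, 2, 1, 0, 1, 0]

Z[0]=28
i=1: i≥r, start 0; Z[1]=7 scan→box=[1,8)
i=2: min(r-i=6, Z[1]=7)=6; Z[2]=6
i=3: min(r-i=5, Z[2]=6)=5; Z[3]=5
i=4: min(r-i=4, Z[3]=5)=4; Z[4]=4
i=5: min(r-i=3, Z[4]=4)=3; Z[5]=3
i=6: min(r-i=2, Z[5]=3)=2; Z[6]=2
i=7: min(r-i=1, Z[6]=2)=1; Z[7]=1
i=8: i≥r, start 0; Z[8]=0
i=9: i≥r, start 0; Z[9]=0
i=10: i≥r, start 0; Z[10]=3 scan→box=[10,13)
i=11: min(r-i=2, Z[1]=7)=2; Z[11]=2
i=12: min(r-i=1, Z[2]=6)=1; Z[12]=1
i=13: i≥r, start 0; Z[13]=0
i=14: i≥r, start 0; Z[14]=0
i=15: i≥r, start 0; Z[15]=0
i=16: i≥r, start 0; Z[16]=8 scan→box=[16,24)
i=17: min(r-i=7, Z[1]=7)=7; Z[17]=9 scan→box=[17,26)
i=18: min(r-i=8, Z[1]=7)=7; Z[18]=7
i=19: min(r-i=7, Z[2]=6)=6; Z[19]=6
i=20: min(r-i=6, Z[3]=5)=5; Z[20]=5
i=21: min(r-i=5, Z[4]=4)=4; Z[21]=4
i=22: min(r-i=4, Z[5]=3)=3; Z[22]=3
i=23: min(r-i=3, Z[6]=2)=2; Z[23]=2
i=24: min(r-i=2, Z[7]=1)=1; Z[24]=1
i=25: min(r-i=1, Z[8]=0)=0; Z[25]=0
i=26: i≥r, start 0; Z[26]=1 scan→box=[26,27)
i=27: i≥r, start 0; Z[27]=0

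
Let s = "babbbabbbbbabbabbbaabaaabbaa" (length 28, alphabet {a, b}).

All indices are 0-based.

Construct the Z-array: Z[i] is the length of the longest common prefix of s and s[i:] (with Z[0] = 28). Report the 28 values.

[28, 0, 1, 1, 5, 0, 1, 1, 1, 1, 4, 0, 1, 6, 0, 1, 1, 2, 0, 0, 2, 0, 0, 0, 1, 2, 0, 0]

Z[0]=28
i=1: i≥r, start 0; Z[1]=0
i=2: i≥r, start 0; Z[2]=1 scan→box=[2,3)
i=3: i≥r, start 0; Z[3]=1 scan→box=[3,4)
i=4: i≥r, start 0; Z[4]=5 scan→box=[4,9)
i=5: min(r-i=4, Z[1]=0)=0; Z[5]=0
i=6: min(r-i=3, Z[2]=1)=1; Z[6]=1
i=7: min(r-i=2, Z[3]=1)=1; Z[7]=1
i=8: min(r-i=1, Z[4]=5)=1; Z[8]=1
i=9: i≥r, start 0; Z[9]=1 scan→box=[9,10)
i=10: i≥r, start 0; Z[10]=4 scan→box=[10,14)
i=11: min(r-i=3, Z[1]=0)=0; Z[11]=0
i=12: min(r-i=2, Z[2]=1)=1; Z[12]=1
i=13: min(r-i=1, Z[3]=1)=1; Z[13]=6 scan→box=[13,19)
i=14: min(r-i=5, Z[1]=0)=0; Z[14]=0
i=15: min(r-i=4, Z[2]=1)=1; Z[15]=1
i=16: min(r-i=3, Z[3]=1)=1; Z[16]=1
i=17: min(r-i=2, Z[4]=5)=2; Z[17]=2
i=18: min(r-i=1, Z[5]=0)=0; Z[18]=0
i=19: i≥r, start 0; Z[19]=0
i=20: i≥r, start 0; Z[20]=2 scan→box=[20,22)
i=21: min(r-i=1, Z[1]=0)=0; Z[21]=0
i=22: i≥r, start 0; Z[22]=0
i=23: i≥r, start 0; Z[23]=0
i=24: i≥r, start 0; Z[24]=1 scan→box=[24,25)
i=25: i≥r, start 0; Z[25]=2 scan→box=[25,27)
i=26: min(r-i=1, Z[1]=0)=0; Z[26]=0
i=27: i≥r, start 0; Z[27]=0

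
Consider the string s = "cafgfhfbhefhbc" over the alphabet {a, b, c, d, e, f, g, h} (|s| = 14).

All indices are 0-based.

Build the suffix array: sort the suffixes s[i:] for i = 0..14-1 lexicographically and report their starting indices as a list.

rank→(start, suffix):
  0 → (1, 'afgfhfbhefhbc')
  1 → (12, 'bc')
  2 → (7, 'bhefhbc')
  3 → (13, 'c')
  4 → (0, 'cafgfhfbhefhbc')
  5 → (9, 'efhbc')
  6 → (6, 'fbhefhbc')
  7 → (2, 'fgfhfbhefhbc')
  8 → (10, 'fhbc')
  9 → (4, 'fhfbhefhbc')
  10 → (3, 'gfhfbhefhbc')
  11 → (11, 'hbc')
  12 → (8, 'hefhbc')
  13 → (5, 'hfbhefhbc')

[1, 12, 7, 13, 0, 9, 6, 2, 10, 4, 3, 11, 8, 5]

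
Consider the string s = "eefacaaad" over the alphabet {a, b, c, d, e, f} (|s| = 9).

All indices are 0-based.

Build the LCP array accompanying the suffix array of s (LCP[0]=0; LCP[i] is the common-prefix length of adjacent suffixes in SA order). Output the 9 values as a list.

rank→(start, suffix):
  0 → (5, 'aaad')
  1 → (6, 'aad')
  2 → (3, 'acaaad')
  3 → (7, 'ad')
  4 → (4, 'caaad')
  5 → (8, 'd')
  6 → (0, 'eefacaaad')
  7 → (1, 'efacaaad')
  8 → (2, 'facaaad')

SA = [5, 6, 3, 7, 4, 8, 0, 1, 2]
rank  pair      lcp
   1  s[5:],s[6:]  2  'aa'
   2  s[6:],s[3:]  1  'a'
   3  s[3:],s[7:]  1  'a'
   4  s[7:],s[4:]  0  ''
   5  s[4:],s[8:]  0  ''
   6  s[8:],s[0:]  0  ''
   7  s[0:],s[1:]  1  'e'
   8  s[1:],s[2:]  0  ''

[0, 2, 1, 1, 0, 0, 0, 1, 0]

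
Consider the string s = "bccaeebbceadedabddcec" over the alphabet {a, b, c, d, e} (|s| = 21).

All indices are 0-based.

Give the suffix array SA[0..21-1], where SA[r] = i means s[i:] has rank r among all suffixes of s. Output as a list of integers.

[14, 10, 3, 6, 0, 7, 15, 20, 2, 1, 8, 18, 13, 17, 16, 11, 9, 5, 19, 12, 4]

rank→(start, suffix):
  0 → (14, 'abddcec')
  1 → (10, 'adedabddcec')
  2 → (3, 'aeebbceadedabddcec')
  3 → (6, 'bbceadedabddcec')
  4 → (0, 'bccaeebbceadedabddcec')
  5 → (7, 'bceadedabddcec')
  6 → (15, 'bddcec')
  7 → (20, 'c')
  8 → (2, 'caeebbceadedabddcec')
  9 → (1, 'ccaeebbceadedabddcec')
  10 → (8, 'ceadedabddcec')
  11 → (18, 'cec')
  12 → (13, 'dabddcec')
  13 → (17, 'dcec')
  14 → (16, 'ddcec')
  15 → (11, 'dedabddcec')
  16 → (9, 'eadedabddcec')
  17 → (5, 'ebbceadedabddcec')
  18 → (19, 'ec')
  19 → (12, 'edabddcec')
  20 → (4, 'eebbceadedabddcec')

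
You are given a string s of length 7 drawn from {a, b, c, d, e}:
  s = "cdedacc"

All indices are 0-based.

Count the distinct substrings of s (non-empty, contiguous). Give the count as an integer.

rank | idx | suffix
   0 |   4 | acc
   1 |   6 | c
   2 |   5 | cc
   3 |   0 | cdedacc
   4 |   3 | dacc
   5 |   1 | dedacc
   6 |   2 | edacc

SA = [4, 6, 5, 0, 3, 1, 2]
i: (SA[i-1],SA[i]) lcp shared
  1: (4,6) 0 ''
  2: (6,5) 1 'c'
  3: (5,0) 1 'c'
  4: (0,3) 0 ''
  5: (3,1) 1 'd'
  6: (1,2) 0 ''

n(n+1)/2 = 7·8/2 = 28
Σ LCP = 0 + 0 + 1 + 1 + 0 + 1 + 0 = 3
distinct = 28 − 3 = 25

25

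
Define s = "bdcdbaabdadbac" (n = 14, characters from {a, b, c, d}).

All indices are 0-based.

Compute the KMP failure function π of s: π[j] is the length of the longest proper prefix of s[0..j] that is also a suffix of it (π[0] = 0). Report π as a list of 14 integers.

[0, 0, 0, 0, 1, 0, 0, 1, 2, 0, 0, 1, 0, 0]

π[0] = 0
j=1 s[j]='d': π[1]=0 (border '')
j=2 s[j]='c': π[2]=0 (border '')
j=3 s[j]='d': π[3]=0 (border '')
j=4 s[j]='b': π[4]=1 (border 'b')
j=5 s[j]='a': k: 1→0; π[5]=0 (border '')
j=6 s[j]='a': π[6]=0 (border '')
j=7 s[j]='b': π[7]=1 (border 'b')
j=8 s[j]='d': π[8]=2 (border 'bd')
j=9 s[j]='a': k: 2→0; π[9]=0 (border '')
j=10 s[j]='d': π[10]=0 (border '')
j=11 s[j]='b': π[11]=1 (border 'b')
j=12 s[j]='a': k: 1→0; π[12]=0 (border '')
j=13 s[j]='c': π[13]=0 (border '')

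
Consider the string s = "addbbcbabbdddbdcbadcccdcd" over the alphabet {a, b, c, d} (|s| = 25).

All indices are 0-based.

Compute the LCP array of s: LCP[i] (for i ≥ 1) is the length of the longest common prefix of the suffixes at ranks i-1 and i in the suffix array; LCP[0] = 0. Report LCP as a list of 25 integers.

sorted suffixes:
  #0 SA[0]=7  'abbdddbdcbadcccdcd'
  #1 SA[1]=17  'adcccdcd'
  #2 SA[2]=0  'addbbcbabbdddbdcbadcccdcd'
  #3 SA[3]=6  'babbdddbdcbadcccdcd'
  #4 SA[4]=16  'badcccdcd'
  #5 SA[5]=3  'bbcbabbdddbdcbadcccdcd'
  #6 SA[6]=8  'bbdddbdcbadcccdcd'
  #7 SA[7]=4  'bcbabbdddbdcbadcccdcd'
  #8 SA[8]=13  'bdcbadcccdcd'
  #9 SA[9]=9  'bdddbdcbadcccdcd'
  #10 SA[10]=5  'cbabbdddbdcbadcccdcd'
  #11 SA[11]=15  'cbadcccdcd'
  #12 SA[12]=19  'cccdcd'
  #13 SA[13]=20  'ccdcd'
  #14 SA[14]=23  'cd'
  #15 SA[15]=21  'cdcd'
  #16 SA[16]=24  'd'
  #17 SA[17]=2  'dbbcbabbdddbdcbadcccdcd'
  #18 SA[18]=12  'dbdcbadcccdcd'
  #19 SA[19]=14  'dcbadcccdcd'
  #20 SA[20]=18  'dcccdcd'
  #21 SA[21]=22  'dcd'
  #22 SA[22]=1  'ddbbcbabbdddbdcbadcccdcd'
  #23 SA[23]=11  'ddbdcbadcccdcd'
  #24 SA[24]=10  'dddbdcbadcccdcd'

SA = [7, 17, 0, 6, 16, 3, 8, 4, 13, 9, 5, 15, 19, 20, 23, 21, 24, 2, 12, 14, 18, 22, 1, 11, 10]
rank  pair      lcp
   1  s[7:],s[17:]  1  'a'
   2  s[17:],s[0:]  2  'ad'
   3  s[0:],s[6:]  0  ''
   4  s[6:],s[16:]  2  'ba'
   5  s[16:],s[3:]  1  'b'
   6  s[3:],s[8:]  2  'bb'
   7  s[8:],s[4:]  1  'b'
   8  s[4:],s[13:]  1  'b'
   9  s[13:],s[9:]  2  'bd'
  10  s[9:],s[5:]  0  ''
  11  s[5:],s[15:]  3  'cba'
  12  s[15:],s[19:]  1  'c'
  13  s[19:],s[20:]  2  'cc'
  14  s[20:],s[23:]  1  'c'
  15  s[23:],s[21:]  2  'cd'
  16  s[21:],s[24:]  0  ''
  17  s[24:],s[2:]  1  'd'
  18  s[2:],s[12:]  2  'db'
  19  s[12:],s[14:]  1  'd'
  20  s[14:],s[18:]  2  'dc'
  21  s[18:],s[22:]  2  'dc'
  22  s[22:],s[1:]  1  'd'
  23  s[1:],s[11:]  3  'ddb'
  24  s[11:],s[10:]  2  'dd'

[0, 1, 2, 0, 2, 1, 2, 1, 1, 2, 0, 3, 1, 2, 1, 2, 0, 1, 2, 1, 2, 2, 1, 3, 2]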